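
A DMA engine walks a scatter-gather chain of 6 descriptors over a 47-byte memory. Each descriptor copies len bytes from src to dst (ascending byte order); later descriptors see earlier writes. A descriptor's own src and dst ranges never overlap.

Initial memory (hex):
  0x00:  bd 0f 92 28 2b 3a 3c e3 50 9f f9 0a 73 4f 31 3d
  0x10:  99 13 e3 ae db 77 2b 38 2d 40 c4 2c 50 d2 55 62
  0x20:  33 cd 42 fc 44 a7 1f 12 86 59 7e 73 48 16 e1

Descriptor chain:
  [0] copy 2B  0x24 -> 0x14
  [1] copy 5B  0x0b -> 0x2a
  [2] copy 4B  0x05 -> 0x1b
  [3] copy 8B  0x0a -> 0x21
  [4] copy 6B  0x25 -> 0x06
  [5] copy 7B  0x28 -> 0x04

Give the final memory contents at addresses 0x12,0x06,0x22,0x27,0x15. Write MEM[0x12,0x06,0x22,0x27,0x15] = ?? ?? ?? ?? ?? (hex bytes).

  after D0: wrote 2B at 0x14 = 44a7
  after D1: wrote 5B at 0x2a = 0a734f313d
  after D2: wrote 4B at 0x1b = 3a3ce350
  after D3: wrote 8B at 0x21 = f90a734f313d9913
  after D4: wrote 6B at 0x06 = 313d9913590a
  after D5: wrote 7B at 0x04 = 13590a734f313d
query mem[0x12]=0xe3, mem[0x06]=0x0a, mem[0x22]=0x0a, mem[0x27]=0x99, mem[0x15]=0xa7

MEM[0x12,0x06,0x22,0x27,0x15] = e3 0a 0a 99 a7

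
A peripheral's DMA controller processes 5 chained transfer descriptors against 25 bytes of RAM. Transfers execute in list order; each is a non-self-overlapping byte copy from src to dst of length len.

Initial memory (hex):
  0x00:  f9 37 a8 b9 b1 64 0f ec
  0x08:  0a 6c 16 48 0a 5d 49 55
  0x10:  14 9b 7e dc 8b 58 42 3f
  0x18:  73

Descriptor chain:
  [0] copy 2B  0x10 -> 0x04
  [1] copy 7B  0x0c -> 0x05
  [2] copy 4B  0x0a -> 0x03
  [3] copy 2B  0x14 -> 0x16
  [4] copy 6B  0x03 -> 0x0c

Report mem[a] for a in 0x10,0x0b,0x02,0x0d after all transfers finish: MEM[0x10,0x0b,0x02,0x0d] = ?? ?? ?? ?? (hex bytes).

#0 dst[0x04+2] := {0x14,0x9b}
#1 dst[0x05+7] := {0x0a,0x5d,0x49,0x55,0x14,0x9b,0x7e}
#2 dst[0x03+4] := {0x9b,0x7e,0x0a,0x5d}
#3 dst[0x16+2] := {0x8b,0x58}
#4 dst[0x0c+6] := {0x9b,0x7e,0x0a,0x5d,0x49,0x55}
query mem[0x10]=0x49, mem[0x0b]=0x7e, mem[0x02]=0xa8, mem[0x0d]=0x7e

MEM[0x10,0x0b,0x02,0x0d] = 49 7e a8 7e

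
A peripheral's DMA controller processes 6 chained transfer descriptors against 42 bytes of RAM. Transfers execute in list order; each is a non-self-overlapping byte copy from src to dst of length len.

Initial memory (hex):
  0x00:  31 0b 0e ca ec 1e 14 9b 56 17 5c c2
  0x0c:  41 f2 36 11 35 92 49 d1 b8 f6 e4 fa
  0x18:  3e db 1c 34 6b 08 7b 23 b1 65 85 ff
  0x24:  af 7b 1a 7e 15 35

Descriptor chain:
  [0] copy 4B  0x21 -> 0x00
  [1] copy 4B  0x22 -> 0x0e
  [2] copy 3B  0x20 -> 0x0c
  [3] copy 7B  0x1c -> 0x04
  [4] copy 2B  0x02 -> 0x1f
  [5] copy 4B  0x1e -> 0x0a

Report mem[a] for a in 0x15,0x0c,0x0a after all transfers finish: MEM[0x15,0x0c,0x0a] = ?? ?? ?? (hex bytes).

  after D0: wrote 4B at 0x00 = 6585ffaf
  after D1: wrote 4B at 0x0e = 85ffaf7b
  after D2: wrote 3B at 0x0c = b16585
  after D3: wrote 7B at 0x04 = 6b087b23b16585
  after D4: wrote 2B at 0x1f = ffaf
  after D5: wrote 4B at 0x0a = 7bffaf65
query mem[0x15]=0xf6, mem[0x0c]=0xaf, mem[0x0a]=0x7b

MEM[0x15,0x0c,0x0a] = f6 af 7b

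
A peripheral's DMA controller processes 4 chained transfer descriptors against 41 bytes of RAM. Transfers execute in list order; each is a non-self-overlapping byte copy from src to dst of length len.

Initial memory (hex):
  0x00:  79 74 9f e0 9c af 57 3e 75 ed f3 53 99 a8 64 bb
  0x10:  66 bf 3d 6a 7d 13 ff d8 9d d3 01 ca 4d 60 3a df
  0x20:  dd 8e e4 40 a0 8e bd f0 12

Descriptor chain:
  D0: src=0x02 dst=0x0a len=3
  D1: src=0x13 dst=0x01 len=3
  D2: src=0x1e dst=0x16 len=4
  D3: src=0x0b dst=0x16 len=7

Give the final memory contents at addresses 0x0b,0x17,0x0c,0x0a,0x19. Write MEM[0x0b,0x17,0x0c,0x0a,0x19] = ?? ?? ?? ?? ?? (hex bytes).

MEM[0x0b,0x17,0x0c,0x0a,0x19] = e0 9c 9c 9f 64

#0 dst[0x0a+3] := {0x9f,0xe0,0x9c}
#1 dst[0x01+3] := {0x6a,0x7d,0x13}
#2 dst[0x16+4] := {0x3a,0xdf,0xdd,0x8e}
#3 dst[0x16+7] := {0xe0,0x9c,0xa8,0x64,0xbb,0x66,0xbf}
query mem[0x0b]=0xe0, mem[0x17]=0x9c, mem[0x0c]=0x9c, mem[0x0a]=0x9f, mem[0x19]=0x64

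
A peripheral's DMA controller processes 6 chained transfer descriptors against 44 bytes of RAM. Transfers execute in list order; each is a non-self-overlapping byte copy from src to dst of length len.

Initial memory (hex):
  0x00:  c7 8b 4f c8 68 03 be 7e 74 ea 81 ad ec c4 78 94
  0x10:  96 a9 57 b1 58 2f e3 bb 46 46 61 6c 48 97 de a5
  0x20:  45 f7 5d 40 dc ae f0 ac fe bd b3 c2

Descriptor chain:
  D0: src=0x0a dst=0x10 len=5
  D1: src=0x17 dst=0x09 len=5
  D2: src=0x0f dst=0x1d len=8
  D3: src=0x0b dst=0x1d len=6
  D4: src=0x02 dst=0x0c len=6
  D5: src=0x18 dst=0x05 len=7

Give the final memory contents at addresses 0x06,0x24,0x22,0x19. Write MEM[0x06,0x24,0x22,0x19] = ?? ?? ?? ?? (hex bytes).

MEM[0x06,0x24,0x22,0x19] = 46 e3 81 46

[0] 0x0a->0x10 len=5 : 81 ad ec c4 78
[1] 0x17->0x09 len=5 : bb 46 46 61 6c
[2] 0x0f->0x1d len=8 : 94 81 ad ec c4 78 2f e3
[3] 0x0b->0x1d len=6 : 46 61 6c 78 94 81
[4] 0x02->0x0c len=6 : 4f c8 68 03 be 7e
[5] 0x18->0x05 len=7 : 46 46 61 6c 48 46 61
query mem[0x06]=0x46, mem[0x24]=0xe3, mem[0x22]=0x81, mem[0x19]=0x46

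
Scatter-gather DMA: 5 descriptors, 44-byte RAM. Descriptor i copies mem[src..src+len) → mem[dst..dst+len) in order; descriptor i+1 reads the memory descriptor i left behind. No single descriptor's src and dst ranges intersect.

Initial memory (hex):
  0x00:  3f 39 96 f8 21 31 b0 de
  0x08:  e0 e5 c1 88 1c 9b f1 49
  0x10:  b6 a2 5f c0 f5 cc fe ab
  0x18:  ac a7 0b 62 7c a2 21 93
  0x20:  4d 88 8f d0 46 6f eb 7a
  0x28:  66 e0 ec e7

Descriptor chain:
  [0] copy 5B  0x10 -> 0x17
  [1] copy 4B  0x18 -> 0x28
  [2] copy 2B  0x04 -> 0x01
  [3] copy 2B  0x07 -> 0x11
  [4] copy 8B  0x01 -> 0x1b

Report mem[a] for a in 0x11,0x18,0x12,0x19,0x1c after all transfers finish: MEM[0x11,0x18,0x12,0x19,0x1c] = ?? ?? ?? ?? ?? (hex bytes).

[0] 0x10->0x17 len=5 : b6 a2 5f c0 f5
[1] 0x18->0x28 len=4 : a2 5f c0 f5
[2] 0x04->0x01 len=2 : 21 31
[3] 0x07->0x11 len=2 : de e0
[4] 0x01->0x1b len=8 : 21 31 f8 21 31 b0 de e0
query mem[0x11]=0xde, mem[0x18]=0xa2, mem[0x12]=0xe0, mem[0x19]=0x5f, mem[0x1c]=0x31

MEM[0x11,0x18,0x12,0x19,0x1c] = de a2 e0 5f 31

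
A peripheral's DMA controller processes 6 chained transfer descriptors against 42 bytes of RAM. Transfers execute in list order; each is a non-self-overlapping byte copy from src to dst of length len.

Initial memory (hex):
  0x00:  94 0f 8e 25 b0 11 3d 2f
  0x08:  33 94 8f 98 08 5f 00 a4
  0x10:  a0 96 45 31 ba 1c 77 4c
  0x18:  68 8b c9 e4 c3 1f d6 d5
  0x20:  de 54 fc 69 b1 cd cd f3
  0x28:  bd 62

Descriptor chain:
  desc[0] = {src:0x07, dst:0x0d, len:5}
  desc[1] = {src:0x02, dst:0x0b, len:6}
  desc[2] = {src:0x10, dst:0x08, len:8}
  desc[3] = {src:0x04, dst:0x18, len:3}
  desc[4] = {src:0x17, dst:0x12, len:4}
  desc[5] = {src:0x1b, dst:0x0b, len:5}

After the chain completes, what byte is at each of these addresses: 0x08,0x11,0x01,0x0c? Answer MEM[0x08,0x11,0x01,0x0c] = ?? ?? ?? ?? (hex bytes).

MEM[0x08,0x11,0x01,0x0c] = 2f 98 0f c3

#0 dst[0x0d+5] := {0x2f,0x33,0x94,0x8f,0x98}
#1 dst[0x0b+6] := {0x8e,0x25,0xb0,0x11,0x3d,0x2f}
#2 dst[0x08+8] := {0x2f,0x98,0x45,0x31,0xba,0x1c,0x77,0x4c}
#3 dst[0x18+3] := {0xb0,0x11,0x3d}
#4 dst[0x12+4] := {0x4c,0xb0,0x11,0x3d}
#5 dst[0x0b+5] := {0xe4,0xc3,0x1f,0xd6,0xd5}
query mem[0x08]=0x2f, mem[0x11]=0x98, mem[0x01]=0x0f, mem[0x0c]=0xc3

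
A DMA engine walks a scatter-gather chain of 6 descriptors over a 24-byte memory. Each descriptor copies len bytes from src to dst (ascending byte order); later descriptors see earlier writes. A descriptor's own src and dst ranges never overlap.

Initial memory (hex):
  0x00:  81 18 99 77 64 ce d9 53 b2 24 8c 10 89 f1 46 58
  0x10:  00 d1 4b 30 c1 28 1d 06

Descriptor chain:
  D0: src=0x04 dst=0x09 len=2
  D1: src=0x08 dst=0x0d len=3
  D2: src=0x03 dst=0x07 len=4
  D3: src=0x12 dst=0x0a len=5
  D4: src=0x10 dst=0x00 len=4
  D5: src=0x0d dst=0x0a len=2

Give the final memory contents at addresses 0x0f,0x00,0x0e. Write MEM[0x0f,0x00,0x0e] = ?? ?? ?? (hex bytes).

MEM[0x0f,0x00,0x0e] = ce 00 1d

[0] 0x04->0x09 len=2 : 64 ce
[1] 0x08->0x0d len=3 : b2 64 ce
[2] 0x03->0x07 len=4 : 77 64 ce d9
[3] 0x12->0x0a len=5 : 4b 30 c1 28 1d
[4] 0x10->0x00 len=4 : 00 d1 4b 30
[5] 0x0d->0x0a len=2 : 28 1d
query mem[0x0f]=0xce, mem[0x00]=0x00, mem[0x0e]=0x1d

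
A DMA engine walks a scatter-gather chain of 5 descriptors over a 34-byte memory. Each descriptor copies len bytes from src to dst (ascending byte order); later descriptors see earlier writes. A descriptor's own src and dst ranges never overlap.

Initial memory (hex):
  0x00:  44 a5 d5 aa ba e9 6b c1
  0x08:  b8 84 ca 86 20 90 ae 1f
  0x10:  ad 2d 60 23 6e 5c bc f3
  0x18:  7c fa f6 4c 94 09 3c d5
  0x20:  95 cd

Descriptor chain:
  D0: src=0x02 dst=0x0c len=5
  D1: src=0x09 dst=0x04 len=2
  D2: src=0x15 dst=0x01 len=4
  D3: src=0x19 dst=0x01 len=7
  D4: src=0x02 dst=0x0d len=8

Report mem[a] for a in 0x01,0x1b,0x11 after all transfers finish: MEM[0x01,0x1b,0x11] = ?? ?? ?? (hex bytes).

MEM[0x01,0x1b,0x11] = fa 4c 3c

  after D0: wrote 5B at 0x0c = d5aabae96b
  after D1: wrote 2B at 0x04 = 84ca
  after D2: wrote 4B at 0x01 = 5cbcf37c
  after D3: wrote 7B at 0x01 = faf64c94093cd5
  after D4: wrote 8B at 0x0d = f64c94093cd5b884
query mem[0x01]=0xfa, mem[0x1b]=0x4c, mem[0x11]=0x3c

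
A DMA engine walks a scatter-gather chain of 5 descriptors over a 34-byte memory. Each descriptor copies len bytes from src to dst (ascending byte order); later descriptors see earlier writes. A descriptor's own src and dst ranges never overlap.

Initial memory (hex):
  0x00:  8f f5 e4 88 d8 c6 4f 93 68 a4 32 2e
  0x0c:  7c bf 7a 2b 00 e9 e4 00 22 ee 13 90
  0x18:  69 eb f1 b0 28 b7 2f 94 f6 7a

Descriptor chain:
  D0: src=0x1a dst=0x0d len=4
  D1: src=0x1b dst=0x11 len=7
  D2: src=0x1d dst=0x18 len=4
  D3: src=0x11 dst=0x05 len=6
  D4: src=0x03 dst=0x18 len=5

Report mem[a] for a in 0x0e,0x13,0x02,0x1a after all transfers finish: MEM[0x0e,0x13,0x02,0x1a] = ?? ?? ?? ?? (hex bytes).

[0] 0x1a->0x0d len=4 : f1 b0 28 b7
[1] 0x1b->0x11 len=7 : b0 28 b7 2f 94 f6 7a
[2] 0x1d->0x18 len=4 : b7 2f 94 f6
[3] 0x11->0x05 len=6 : b0 28 b7 2f 94 f6
[4] 0x03->0x18 len=5 : 88 d8 b0 28 b7
query mem[0x0e]=0xb0, mem[0x13]=0xb7, mem[0x02]=0xe4, mem[0x1a]=0xb0

MEM[0x0e,0x13,0x02,0x1a] = b0 b7 e4 b0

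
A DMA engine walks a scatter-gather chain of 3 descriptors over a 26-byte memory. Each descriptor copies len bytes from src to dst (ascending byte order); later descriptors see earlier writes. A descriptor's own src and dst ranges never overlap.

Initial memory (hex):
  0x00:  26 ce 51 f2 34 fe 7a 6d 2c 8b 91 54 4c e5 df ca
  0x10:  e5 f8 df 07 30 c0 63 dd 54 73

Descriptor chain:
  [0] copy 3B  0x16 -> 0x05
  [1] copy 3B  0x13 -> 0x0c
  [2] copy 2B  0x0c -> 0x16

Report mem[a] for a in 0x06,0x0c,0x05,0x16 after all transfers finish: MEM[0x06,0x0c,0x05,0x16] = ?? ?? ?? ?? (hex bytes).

MEM[0x06,0x0c,0x05,0x16] = dd 07 63 07

D0: mem[0x05..0x07] <- [63 dd 54]
D1: mem[0x0c..0x0e] <- [07 30 c0]
D2: mem[0x16..0x17] <- [07 30]
query mem[0x06]=0xdd, mem[0x0c]=0x07, mem[0x05]=0x63, mem[0x16]=0x07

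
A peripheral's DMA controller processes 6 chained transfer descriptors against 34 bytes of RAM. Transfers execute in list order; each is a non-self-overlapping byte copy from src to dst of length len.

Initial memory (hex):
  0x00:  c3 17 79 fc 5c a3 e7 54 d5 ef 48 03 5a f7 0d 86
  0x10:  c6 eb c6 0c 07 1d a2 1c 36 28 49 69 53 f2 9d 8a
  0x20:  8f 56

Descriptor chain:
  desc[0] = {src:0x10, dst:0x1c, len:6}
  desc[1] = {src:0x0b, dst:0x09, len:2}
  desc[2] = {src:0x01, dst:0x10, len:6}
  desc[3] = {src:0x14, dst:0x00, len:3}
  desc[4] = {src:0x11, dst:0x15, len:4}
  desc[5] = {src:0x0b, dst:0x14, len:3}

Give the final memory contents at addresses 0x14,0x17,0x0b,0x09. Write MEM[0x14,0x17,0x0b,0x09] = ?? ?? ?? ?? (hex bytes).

D0: mem[0x1c..0x21] <- [c6 eb c6 0c 07 1d]
D1: mem[0x09..0x0a] <- [03 5a]
D2: mem[0x10..0x15] <- [17 79 fc 5c a3 e7]
D3: mem[0x00..0x02] <- [a3 e7 a2]
D4: mem[0x15..0x18] <- [79 fc 5c a3]
D5: mem[0x14..0x16] <- [03 5a f7]
query mem[0x14]=0x03, mem[0x17]=0x5c, mem[0x0b]=0x03, mem[0x09]=0x03

MEM[0x14,0x17,0x0b,0x09] = 03 5c 03 03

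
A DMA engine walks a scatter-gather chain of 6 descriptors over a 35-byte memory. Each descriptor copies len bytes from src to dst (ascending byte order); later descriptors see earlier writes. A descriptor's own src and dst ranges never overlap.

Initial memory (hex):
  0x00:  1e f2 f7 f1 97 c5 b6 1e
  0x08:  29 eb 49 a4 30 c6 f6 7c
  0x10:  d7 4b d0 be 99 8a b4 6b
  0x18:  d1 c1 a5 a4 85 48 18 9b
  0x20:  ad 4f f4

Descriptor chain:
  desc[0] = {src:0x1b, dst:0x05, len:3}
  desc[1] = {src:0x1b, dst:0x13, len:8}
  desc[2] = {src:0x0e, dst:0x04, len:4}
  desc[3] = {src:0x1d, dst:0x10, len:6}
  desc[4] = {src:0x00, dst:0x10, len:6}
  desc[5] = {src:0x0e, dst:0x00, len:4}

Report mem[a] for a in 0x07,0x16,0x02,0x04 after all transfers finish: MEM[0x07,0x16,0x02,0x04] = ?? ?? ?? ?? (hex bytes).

MEM[0x07,0x16,0x02,0x04] = 4b 18 1e f6

[0] 0x1b->0x05 len=3 : a4 85 48
[1] 0x1b->0x13 len=8 : a4 85 48 18 9b ad 4f f4
[2] 0x0e->0x04 len=4 : f6 7c d7 4b
[3] 0x1d->0x10 len=6 : 48 18 9b ad 4f f4
[4] 0x00->0x10 len=6 : 1e f2 f7 f1 f6 7c
[5] 0x0e->0x00 len=4 : f6 7c 1e f2
query mem[0x07]=0x4b, mem[0x16]=0x18, mem[0x02]=0x1e, mem[0x04]=0xf6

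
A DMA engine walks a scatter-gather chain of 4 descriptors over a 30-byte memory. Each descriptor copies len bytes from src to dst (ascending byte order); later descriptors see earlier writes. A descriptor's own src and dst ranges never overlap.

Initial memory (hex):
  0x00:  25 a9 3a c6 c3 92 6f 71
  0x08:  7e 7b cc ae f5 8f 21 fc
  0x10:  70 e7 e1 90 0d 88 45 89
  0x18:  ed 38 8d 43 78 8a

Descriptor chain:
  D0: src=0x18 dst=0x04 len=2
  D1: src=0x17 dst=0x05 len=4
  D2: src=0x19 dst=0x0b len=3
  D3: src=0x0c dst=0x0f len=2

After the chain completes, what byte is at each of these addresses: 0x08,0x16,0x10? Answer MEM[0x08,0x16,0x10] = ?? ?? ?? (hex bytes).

MEM[0x08,0x16,0x10] = 8d 45 43

#0 dst[0x04+2] := {0xed,0x38}
#1 dst[0x05+4] := {0x89,0xed,0x38,0x8d}
#2 dst[0x0b+3] := {0x38,0x8d,0x43}
#3 dst[0x0f+2] := {0x8d,0x43}
query mem[0x08]=0x8d, mem[0x16]=0x45, mem[0x10]=0x43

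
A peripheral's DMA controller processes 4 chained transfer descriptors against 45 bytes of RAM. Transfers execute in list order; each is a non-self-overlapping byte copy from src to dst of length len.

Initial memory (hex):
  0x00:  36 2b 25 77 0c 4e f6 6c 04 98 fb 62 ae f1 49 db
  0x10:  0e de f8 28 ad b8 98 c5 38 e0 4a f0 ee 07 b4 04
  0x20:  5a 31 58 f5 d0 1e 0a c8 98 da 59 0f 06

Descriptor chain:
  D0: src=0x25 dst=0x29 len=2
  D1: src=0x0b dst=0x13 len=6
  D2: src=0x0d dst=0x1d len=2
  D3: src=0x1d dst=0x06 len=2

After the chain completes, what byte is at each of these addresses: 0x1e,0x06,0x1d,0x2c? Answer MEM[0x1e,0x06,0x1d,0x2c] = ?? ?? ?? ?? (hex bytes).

#0 dst[0x29+2] := {0x1e,0x0a}
#1 dst[0x13+6] := {0x62,0xae,0xf1,0x49,0xdb,0x0e}
#2 dst[0x1d+2] := {0xf1,0x49}
#3 dst[0x06+2] := {0xf1,0x49}
query mem[0x1e]=0x49, mem[0x06]=0xf1, mem[0x1d]=0xf1, mem[0x2c]=0x06

MEM[0x1e,0x06,0x1d,0x2c] = 49 f1 f1 06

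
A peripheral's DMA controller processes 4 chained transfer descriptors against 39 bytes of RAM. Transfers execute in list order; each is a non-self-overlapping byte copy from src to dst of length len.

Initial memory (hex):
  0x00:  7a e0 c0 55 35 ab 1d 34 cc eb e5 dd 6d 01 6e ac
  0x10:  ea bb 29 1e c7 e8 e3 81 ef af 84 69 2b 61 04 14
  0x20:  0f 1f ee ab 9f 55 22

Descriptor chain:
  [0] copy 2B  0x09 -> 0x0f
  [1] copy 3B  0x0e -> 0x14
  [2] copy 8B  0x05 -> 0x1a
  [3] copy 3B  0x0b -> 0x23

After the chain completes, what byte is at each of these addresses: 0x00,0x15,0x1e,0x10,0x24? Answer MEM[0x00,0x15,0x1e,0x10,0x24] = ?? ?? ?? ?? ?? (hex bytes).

[0] 0x09->0x0f len=2 : eb e5
[1] 0x0e->0x14 len=3 : 6e eb e5
[2] 0x05->0x1a len=8 : ab 1d 34 cc eb e5 dd 6d
[3] 0x0b->0x23 len=3 : dd 6d 01
query mem[0x00]=0x7a, mem[0x15]=0xeb, mem[0x1e]=0xeb, mem[0x10]=0xe5, mem[0x24]=0x6d

MEM[0x00,0x15,0x1e,0x10,0x24] = 7a eb eb e5 6d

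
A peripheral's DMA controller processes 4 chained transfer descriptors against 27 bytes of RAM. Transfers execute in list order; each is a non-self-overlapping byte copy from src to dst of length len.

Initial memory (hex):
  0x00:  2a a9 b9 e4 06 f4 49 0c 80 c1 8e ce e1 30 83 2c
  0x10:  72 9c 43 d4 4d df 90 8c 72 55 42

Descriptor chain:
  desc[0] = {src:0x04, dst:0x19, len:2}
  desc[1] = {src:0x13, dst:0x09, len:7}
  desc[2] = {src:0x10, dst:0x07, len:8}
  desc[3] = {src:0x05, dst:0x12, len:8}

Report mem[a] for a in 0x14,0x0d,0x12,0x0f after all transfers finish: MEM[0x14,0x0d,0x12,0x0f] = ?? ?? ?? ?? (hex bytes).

MEM[0x14,0x0d,0x12,0x0f] = 72 90 f4 06

#0 dst[0x19+2] := {0x06,0xf4}
#1 dst[0x09+7] := {0xd4,0x4d,0xdf,0x90,0x8c,0x72,0x06}
#2 dst[0x07+8] := {0x72,0x9c,0x43,0xd4,0x4d,0xdf,0x90,0x8c}
#3 dst[0x12+8] := {0xf4,0x49,0x72,0x9c,0x43,0xd4,0x4d,0xdf}
query mem[0x14]=0x72, mem[0x0d]=0x90, mem[0x12]=0xf4, mem[0x0f]=0x06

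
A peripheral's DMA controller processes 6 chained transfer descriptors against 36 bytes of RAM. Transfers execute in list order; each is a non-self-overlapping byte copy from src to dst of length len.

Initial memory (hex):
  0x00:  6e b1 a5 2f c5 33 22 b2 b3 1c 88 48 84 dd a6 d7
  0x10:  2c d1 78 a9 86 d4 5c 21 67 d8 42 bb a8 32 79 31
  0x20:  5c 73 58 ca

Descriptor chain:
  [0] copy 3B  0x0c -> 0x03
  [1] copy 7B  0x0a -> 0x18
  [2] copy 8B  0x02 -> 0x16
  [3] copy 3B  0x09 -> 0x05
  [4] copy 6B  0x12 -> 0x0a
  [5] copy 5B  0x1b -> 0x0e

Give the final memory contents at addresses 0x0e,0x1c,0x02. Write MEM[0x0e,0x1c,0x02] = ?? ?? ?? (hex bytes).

  after D0: wrote 3B at 0x03 = 84dda6
  after D1: wrote 7B at 0x18 = 884884dda6d72c
  after D2: wrote 8B at 0x16 = a584dda622b2b31c
  after D3: wrote 3B at 0x05 = 1c8848
  after D4: wrote 6B at 0x0a = 78a986d4a584
  after D5: wrote 5B at 0x0e = b2b31c2c31
query mem[0x0e]=0xb2, mem[0x1c]=0xb3, mem[0x02]=0xa5

MEM[0x0e,0x1c,0x02] = b2 b3 a5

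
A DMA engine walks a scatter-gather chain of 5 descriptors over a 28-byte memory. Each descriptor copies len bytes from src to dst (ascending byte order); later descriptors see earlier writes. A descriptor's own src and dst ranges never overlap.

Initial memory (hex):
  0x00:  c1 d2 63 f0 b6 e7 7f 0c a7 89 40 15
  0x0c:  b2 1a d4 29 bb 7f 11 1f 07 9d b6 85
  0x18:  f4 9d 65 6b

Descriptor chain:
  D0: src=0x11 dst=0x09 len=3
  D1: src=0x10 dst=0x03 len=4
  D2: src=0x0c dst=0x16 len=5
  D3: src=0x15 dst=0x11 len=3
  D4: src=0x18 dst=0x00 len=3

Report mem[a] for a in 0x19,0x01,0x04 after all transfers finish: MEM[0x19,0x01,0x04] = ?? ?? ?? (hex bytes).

D0: mem[0x09..0x0b] <- [7f 11 1f]
D1: mem[0x03..0x06] <- [bb 7f 11 1f]
D2: mem[0x16..0x1a] <- [b2 1a d4 29 bb]
D3: mem[0x11..0x13] <- [9d b2 1a]
D4: mem[0x00..0x02] <- [d4 29 bb]
query mem[0x19]=0x29, mem[0x01]=0x29, mem[0x04]=0x7f

MEM[0x19,0x01,0x04] = 29 29 7f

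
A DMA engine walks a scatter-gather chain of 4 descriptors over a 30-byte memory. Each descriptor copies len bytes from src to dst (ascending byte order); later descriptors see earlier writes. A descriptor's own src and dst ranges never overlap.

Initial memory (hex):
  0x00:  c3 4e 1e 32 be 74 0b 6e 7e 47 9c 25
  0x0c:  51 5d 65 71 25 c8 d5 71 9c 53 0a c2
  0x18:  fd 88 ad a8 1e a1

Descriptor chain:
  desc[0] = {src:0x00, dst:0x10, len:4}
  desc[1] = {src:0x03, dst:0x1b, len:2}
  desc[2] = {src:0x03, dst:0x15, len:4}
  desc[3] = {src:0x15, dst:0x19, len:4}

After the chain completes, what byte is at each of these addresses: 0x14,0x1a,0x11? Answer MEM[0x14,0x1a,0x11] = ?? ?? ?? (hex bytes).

#0 dst[0x10+4] := {0xc3,0x4e,0x1e,0x32}
#1 dst[0x1b+2] := {0x32,0xbe}
#2 dst[0x15+4] := {0x32,0xbe,0x74,0x0b}
#3 dst[0x19+4] := {0x32,0xbe,0x74,0x0b}
query mem[0x14]=0x9c, mem[0x1a]=0xbe, mem[0x11]=0x4e

MEM[0x14,0x1a,0x11] = 9c be 4e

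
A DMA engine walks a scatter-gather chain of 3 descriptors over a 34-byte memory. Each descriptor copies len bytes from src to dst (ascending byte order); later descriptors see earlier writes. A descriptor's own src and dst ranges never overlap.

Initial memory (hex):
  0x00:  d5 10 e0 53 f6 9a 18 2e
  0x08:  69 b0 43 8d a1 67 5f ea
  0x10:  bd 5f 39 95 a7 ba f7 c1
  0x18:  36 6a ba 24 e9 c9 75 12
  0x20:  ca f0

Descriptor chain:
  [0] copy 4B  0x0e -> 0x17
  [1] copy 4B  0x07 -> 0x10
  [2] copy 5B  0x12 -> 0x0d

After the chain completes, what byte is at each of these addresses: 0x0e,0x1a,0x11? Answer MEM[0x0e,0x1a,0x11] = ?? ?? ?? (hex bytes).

  after D0: wrote 4B at 0x17 = 5feabd5f
  after D1: wrote 4B at 0x10 = 2e69b043
  after D2: wrote 5B at 0x0d = b043a7baf7
query mem[0x0e]=0x43, mem[0x1a]=0x5f, mem[0x11]=0xf7

MEM[0x0e,0x1a,0x11] = 43 5f f7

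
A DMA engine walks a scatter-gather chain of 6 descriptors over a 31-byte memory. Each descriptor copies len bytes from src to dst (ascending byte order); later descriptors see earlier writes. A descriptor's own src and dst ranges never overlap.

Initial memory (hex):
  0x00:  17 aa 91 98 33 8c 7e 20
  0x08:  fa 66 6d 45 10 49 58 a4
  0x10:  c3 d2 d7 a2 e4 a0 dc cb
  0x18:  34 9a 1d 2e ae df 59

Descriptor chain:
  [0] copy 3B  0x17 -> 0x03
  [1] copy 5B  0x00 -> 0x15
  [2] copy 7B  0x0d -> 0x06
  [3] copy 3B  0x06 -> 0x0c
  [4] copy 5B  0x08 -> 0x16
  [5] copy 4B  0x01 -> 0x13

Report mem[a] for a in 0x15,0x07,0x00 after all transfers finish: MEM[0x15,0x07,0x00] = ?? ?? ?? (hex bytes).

MEM[0x15,0x07,0x00] = cb 58 17

  after D0: wrote 3B at 0x03 = cb349a
  after D1: wrote 5B at 0x15 = 17aa91cb34
  after D2: wrote 7B at 0x06 = 4958a4c3d2d7a2
  after D3: wrote 3B at 0x0c = 4958a4
  after D4: wrote 5B at 0x16 = a4c3d2d749
  after D5: wrote 4B at 0x13 = aa91cb34
query mem[0x15]=0xcb, mem[0x07]=0x58, mem[0x00]=0x17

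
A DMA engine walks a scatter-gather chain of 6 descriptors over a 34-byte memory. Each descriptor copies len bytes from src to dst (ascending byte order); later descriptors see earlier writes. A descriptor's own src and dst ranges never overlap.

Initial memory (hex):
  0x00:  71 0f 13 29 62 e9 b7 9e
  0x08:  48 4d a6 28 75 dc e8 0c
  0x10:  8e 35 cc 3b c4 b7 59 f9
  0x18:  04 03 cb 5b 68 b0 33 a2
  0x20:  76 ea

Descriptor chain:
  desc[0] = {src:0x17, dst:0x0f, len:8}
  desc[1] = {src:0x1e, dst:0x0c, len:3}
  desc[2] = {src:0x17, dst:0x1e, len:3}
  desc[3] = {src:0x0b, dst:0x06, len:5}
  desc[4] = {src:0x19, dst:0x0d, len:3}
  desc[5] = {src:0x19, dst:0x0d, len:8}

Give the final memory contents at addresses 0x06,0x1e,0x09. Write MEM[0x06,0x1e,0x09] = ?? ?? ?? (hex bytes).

MEM[0x06,0x1e,0x09] = 28 f9 76

  after D0: wrote 8B at 0x0f = f90403cb5b68b033
  after D1: wrote 3B at 0x0c = 33a276
  after D2: wrote 3B at 0x1e = f90403
  after D3: wrote 5B at 0x06 = 2833a276f9
  after D4: wrote 3B at 0x0d = 03cb5b
  after D5: wrote 8B at 0x0d = 03cb5b68b0f90403
query mem[0x06]=0x28, mem[0x1e]=0xf9, mem[0x09]=0x76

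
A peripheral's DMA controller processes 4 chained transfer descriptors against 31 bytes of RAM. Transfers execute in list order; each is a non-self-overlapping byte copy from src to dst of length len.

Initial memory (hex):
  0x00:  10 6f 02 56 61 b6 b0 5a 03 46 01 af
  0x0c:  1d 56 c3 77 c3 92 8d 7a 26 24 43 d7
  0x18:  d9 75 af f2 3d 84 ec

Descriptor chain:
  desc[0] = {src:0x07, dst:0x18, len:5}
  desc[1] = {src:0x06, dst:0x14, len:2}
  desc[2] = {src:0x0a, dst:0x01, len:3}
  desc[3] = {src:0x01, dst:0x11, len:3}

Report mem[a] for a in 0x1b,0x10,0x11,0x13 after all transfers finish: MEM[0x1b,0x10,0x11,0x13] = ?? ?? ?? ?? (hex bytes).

MEM[0x1b,0x10,0x11,0x13] = 01 c3 01 1d

#0 dst[0x18+5] := {0x5a,0x03,0x46,0x01,0xaf}
#1 dst[0x14+2] := {0xb0,0x5a}
#2 dst[0x01+3] := {0x01,0xaf,0x1d}
#3 dst[0x11+3] := {0x01,0xaf,0x1d}
query mem[0x1b]=0x01, mem[0x10]=0xc3, mem[0x11]=0x01, mem[0x13]=0x1d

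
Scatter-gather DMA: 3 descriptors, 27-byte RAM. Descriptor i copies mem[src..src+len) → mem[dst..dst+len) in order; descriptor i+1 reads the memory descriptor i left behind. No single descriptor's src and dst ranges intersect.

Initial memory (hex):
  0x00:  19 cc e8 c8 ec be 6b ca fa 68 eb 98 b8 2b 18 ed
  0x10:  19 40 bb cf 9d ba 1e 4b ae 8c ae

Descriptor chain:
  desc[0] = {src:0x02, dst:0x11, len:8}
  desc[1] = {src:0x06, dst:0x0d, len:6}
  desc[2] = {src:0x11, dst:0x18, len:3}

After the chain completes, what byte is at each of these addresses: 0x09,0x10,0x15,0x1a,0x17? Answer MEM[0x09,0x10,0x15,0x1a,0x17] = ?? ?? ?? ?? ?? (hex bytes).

#0 dst[0x11+8] := {0xe8,0xc8,0xec,0xbe,0x6b,0xca,0xfa,0x68}
#1 dst[0x0d+6] := {0x6b,0xca,0xfa,0x68,0xeb,0x98}
#2 dst[0x18+3] := {0xeb,0x98,0xec}
query mem[0x09]=0x68, mem[0x10]=0x68, mem[0x15]=0x6b, mem[0x1a]=0xec, mem[0x17]=0xfa

MEM[0x09,0x10,0x15,0x1a,0x17] = 68 68 6b ec fa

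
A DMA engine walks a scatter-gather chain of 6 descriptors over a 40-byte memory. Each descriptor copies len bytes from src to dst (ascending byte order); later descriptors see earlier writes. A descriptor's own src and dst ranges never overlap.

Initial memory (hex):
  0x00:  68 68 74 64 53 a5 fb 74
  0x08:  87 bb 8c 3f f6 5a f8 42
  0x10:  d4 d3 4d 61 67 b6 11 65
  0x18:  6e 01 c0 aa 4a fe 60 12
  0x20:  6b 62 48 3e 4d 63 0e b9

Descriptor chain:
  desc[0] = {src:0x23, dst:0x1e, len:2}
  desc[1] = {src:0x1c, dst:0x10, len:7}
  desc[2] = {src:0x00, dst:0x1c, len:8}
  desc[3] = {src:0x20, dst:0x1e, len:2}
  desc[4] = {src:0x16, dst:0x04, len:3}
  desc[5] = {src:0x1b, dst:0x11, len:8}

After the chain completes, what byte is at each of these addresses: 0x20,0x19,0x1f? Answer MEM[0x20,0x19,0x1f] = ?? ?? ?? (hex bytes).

MEM[0x20,0x19,0x1f] = 53 01 a5

[0] 0x23->0x1e len=2 : 3e 4d
[1] 0x1c->0x10 len=7 : 4a fe 3e 4d 6b 62 48
[2] 0x00->0x1c len=8 : 68 68 74 64 53 a5 fb 74
[3] 0x20->0x1e len=2 : 53 a5
[4] 0x16->0x04 len=3 : 48 65 6e
[5] 0x1b->0x11 len=8 : aa 68 68 53 a5 53 a5 fb
query mem[0x20]=0x53, mem[0x19]=0x01, mem[0x1f]=0xa5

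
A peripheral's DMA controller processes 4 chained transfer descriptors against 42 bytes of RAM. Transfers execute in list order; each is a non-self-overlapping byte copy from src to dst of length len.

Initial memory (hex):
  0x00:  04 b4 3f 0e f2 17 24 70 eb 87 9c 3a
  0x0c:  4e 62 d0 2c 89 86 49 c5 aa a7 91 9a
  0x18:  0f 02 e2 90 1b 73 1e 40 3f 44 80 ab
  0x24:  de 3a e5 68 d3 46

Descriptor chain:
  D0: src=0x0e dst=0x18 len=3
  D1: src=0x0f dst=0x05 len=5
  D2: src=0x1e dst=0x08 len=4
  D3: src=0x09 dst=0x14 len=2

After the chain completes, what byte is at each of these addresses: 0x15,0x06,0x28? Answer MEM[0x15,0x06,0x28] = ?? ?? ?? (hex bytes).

D0: mem[0x18..0x1a] <- [d0 2c 89]
D1: mem[0x05..0x09] <- [2c 89 86 49 c5]
D2: mem[0x08..0x0b] <- [1e 40 3f 44]
D3: mem[0x14..0x15] <- [40 3f]
query mem[0x15]=0x3f, mem[0x06]=0x89, mem[0x28]=0xd3

MEM[0x15,0x06,0x28] = 3f 89 d3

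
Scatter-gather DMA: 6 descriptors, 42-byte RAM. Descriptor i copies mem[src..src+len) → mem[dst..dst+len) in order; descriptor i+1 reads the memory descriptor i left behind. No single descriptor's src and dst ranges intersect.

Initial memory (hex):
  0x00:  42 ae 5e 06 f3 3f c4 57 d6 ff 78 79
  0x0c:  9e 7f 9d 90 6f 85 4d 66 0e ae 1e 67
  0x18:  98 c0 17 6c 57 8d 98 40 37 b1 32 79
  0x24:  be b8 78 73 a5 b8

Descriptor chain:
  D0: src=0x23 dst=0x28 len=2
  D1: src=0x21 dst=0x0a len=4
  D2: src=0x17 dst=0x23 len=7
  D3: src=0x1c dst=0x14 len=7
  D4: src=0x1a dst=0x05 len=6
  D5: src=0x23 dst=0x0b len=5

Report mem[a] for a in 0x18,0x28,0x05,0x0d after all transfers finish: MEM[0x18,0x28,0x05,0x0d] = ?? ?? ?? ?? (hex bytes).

[0] 0x23->0x28 len=2 : 79 be
[1] 0x21->0x0a len=4 : b1 32 79 be
[2] 0x17->0x23 len=7 : 67 98 c0 17 6c 57 8d
[3] 0x1c->0x14 len=7 : 57 8d 98 40 37 b1 32
[4] 0x1a->0x05 len=6 : 32 6c 57 8d 98 40
[5] 0x23->0x0b len=5 : 67 98 c0 17 6c
query mem[0x18]=0x37, mem[0x28]=0x57, mem[0x05]=0x32, mem[0x0d]=0xc0

MEM[0x18,0x28,0x05,0x0d] = 37 57 32 c0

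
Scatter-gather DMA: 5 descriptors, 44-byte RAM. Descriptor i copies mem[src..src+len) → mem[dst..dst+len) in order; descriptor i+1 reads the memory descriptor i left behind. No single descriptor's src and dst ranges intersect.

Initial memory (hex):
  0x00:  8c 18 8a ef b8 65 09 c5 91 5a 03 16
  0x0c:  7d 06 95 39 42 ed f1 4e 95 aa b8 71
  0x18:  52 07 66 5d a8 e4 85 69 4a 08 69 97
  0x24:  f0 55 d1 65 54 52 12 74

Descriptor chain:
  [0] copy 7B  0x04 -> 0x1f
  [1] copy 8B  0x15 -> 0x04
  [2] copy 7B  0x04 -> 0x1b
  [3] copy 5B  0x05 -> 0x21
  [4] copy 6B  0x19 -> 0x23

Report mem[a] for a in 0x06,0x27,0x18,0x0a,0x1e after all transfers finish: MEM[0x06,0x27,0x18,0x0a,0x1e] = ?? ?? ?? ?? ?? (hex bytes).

D0: mem[0x1f..0x25] <- [b8 65 09 c5 91 5a 03]
D1: mem[0x04..0x0b] <- [aa b8 71 52 07 66 5d a8]
D2: mem[0x1b..0x21] <- [aa b8 71 52 07 66 5d]
D3: mem[0x21..0x25] <- [b8 71 52 07 66]
D4: mem[0x23..0x28] <- [07 66 aa b8 71 52]
query mem[0x06]=0x71, mem[0x27]=0x71, mem[0x18]=0x52, mem[0x0a]=0x5d, mem[0x1e]=0x52

MEM[0x06,0x27,0x18,0x0a,0x1e] = 71 71 52 5d 52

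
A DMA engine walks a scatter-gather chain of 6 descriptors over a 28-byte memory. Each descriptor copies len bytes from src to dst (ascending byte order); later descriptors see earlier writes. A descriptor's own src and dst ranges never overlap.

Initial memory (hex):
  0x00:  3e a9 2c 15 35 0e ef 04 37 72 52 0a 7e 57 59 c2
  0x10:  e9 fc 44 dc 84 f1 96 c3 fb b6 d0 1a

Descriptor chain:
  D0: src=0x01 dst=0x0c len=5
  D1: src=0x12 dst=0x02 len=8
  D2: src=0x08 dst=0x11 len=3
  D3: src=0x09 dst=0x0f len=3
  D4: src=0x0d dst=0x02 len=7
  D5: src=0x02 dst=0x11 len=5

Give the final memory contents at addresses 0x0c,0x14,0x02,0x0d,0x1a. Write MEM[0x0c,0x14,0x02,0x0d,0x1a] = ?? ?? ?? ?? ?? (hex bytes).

MEM[0x0c,0x14,0x02,0x0d,0x1a] = a9 52 2c 2c d0

  after D0: wrote 5B at 0x0c = a92c15350e
  after D1: wrote 8B at 0x02 = 44dc84f196c3fbb6
  after D2: wrote 3B at 0x11 = fbb652
  after D3: wrote 3B at 0x0f = b6520a
  after D4: wrote 7B at 0x02 = 2c15b6520ab652
  after D5: wrote 5B at 0x11 = 2c15b6520a
query mem[0x0c]=0xa9, mem[0x14]=0x52, mem[0x02]=0x2c, mem[0x0d]=0x2c, mem[0x1a]=0xd0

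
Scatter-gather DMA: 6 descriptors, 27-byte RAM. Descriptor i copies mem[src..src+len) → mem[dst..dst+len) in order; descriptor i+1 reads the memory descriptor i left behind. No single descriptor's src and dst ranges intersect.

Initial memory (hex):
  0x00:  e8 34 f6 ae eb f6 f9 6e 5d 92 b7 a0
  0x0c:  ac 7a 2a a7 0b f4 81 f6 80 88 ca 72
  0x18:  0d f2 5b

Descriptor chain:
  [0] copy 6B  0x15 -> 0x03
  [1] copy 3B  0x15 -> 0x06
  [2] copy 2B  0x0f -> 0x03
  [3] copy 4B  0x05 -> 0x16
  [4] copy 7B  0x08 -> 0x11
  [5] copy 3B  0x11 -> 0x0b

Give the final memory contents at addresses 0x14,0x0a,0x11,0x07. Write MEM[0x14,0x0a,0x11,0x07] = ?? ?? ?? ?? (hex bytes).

MEM[0x14,0x0a,0x11,0x07] = a0 b7 72 ca

  after D0: wrote 6B at 0x03 = 88ca720df25b
  after D1: wrote 3B at 0x06 = 88ca72
  after D2: wrote 2B at 0x03 = a70b
  after D3: wrote 4B at 0x16 = 7288ca72
  after D4: wrote 7B at 0x11 = 7292b7a0ac7a2a
  after D5: wrote 3B at 0x0b = 7292b7
query mem[0x14]=0xa0, mem[0x0a]=0xb7, mem[0x11]=0x72, mem[0x07]=0xca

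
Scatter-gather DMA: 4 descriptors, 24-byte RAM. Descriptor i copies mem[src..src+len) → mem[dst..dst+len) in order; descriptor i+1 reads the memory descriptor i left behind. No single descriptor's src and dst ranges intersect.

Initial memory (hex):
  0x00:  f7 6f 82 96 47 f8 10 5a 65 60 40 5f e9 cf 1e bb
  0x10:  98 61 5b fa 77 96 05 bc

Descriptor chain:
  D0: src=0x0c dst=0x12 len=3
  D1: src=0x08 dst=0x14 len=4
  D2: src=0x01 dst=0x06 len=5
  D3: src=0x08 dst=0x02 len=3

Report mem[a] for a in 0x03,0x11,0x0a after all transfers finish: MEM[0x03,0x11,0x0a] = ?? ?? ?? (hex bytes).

[0] 0x0c->0x12 len=3 : e9 cf 1e
[1] 0x08->0x14 len=4 : 65 60 40 5f
[2] 0x01->0x06 len=5 : 6f 82 96 47 f8
[3] 0x08->0x02 len=3 : 96 47 f8
query mem[0x03]=0x47, mem[0x11]=0x61, mem[0x0a]=0xf8

MEM[0x03,0x11,0x0a] = 47 61 f8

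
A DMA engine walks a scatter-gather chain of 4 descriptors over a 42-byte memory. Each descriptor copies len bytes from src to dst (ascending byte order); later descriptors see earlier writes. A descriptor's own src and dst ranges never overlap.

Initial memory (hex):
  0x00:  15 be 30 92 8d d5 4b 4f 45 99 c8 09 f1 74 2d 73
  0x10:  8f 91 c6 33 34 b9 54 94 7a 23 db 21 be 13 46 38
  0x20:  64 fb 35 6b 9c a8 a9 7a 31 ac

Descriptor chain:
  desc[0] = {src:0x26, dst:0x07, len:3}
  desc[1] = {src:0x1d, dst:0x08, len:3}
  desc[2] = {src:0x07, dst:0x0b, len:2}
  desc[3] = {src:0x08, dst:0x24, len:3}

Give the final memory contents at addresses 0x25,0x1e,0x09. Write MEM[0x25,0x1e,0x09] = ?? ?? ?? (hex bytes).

MEM[0x25,0x1e,0x09] = 46 46 46

#0 dst[0x07+3] := {0xa9,0x7a,0x31}
#1 dst[0x08+3] := {0x13,0x46,0x38}
#2 dst[0x0b+2] := {0xa9,0x13}
#3 dst[0x24+3] := {0x13,0x46,0x38}
query mem[0x25]=0x46, mem[0x1e]=0x46, mem[0x09]=0x46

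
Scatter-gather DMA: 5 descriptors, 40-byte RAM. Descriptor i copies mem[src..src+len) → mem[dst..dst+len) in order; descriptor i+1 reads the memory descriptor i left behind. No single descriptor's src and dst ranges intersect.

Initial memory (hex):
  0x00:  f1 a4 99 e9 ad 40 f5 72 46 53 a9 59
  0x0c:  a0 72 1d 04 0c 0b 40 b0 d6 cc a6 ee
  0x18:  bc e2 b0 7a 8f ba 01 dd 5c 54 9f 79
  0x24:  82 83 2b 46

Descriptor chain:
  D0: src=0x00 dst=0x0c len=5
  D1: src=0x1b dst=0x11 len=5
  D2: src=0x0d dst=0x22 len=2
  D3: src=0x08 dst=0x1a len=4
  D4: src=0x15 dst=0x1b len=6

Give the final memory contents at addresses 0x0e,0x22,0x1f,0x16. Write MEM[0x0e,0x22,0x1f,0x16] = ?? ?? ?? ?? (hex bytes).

MEM[0x0e,0x22,0x1f,0x16] = 99 a4 e2 a6

  after D0: wrote 5B at 0x0c = f1a499e9ad
  after D1: wrote 5B at 0x11 = 7a8fba01dd
  after D2: wrote 2B at 0x22 = a499
  after D3: wrote 4B at 0x1a = 4653a959
  after D4: wrote 6B at 0x1b = dda6eebce246
query mem[0x0e]=0x99, mem[0x22]=0xa4, mem[0x1f]=0xe2, mem[0x16]=0xa6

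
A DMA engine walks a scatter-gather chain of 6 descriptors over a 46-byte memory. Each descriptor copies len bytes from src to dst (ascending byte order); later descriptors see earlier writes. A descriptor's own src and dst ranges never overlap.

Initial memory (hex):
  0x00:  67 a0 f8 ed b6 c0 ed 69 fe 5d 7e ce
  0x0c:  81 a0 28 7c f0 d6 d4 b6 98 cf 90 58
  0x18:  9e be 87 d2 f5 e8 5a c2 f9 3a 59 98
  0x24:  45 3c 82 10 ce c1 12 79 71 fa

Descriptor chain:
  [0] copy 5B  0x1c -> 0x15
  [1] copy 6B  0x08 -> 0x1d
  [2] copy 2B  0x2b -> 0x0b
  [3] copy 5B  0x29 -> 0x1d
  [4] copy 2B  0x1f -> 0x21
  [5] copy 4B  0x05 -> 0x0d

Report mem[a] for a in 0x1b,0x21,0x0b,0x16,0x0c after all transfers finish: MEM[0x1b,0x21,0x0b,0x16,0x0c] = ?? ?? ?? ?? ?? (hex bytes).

MEM[0x1b,0x21,0x0b,0x16,0x0c] = d2 79 79 e8 71

#0 dst[0x15+5] := {0xf5,0xe8,0x5a,0xc2,0xf9}
#1 dst[0x1d+6] := {0xfe,0x5d,0x7e,0xce,0x81,0xa0}
#2 dst[0x0b+2] := {0x79,0x71}
#3 dst[0x1d+5] := {0xc1,0x12,0x79,0x71,0xfa}
#4 dst[0x21+2] := {0x79,0x71}
#5 dst[0x0d+4] := {0xc0,0xed,0x69,0xfe}
query mem[0x1b]=0xd2, mem[0x21]=0x79, mem[0x0b]=0x79, mem[0x16]=0xe8, mem[0x0c]=0x71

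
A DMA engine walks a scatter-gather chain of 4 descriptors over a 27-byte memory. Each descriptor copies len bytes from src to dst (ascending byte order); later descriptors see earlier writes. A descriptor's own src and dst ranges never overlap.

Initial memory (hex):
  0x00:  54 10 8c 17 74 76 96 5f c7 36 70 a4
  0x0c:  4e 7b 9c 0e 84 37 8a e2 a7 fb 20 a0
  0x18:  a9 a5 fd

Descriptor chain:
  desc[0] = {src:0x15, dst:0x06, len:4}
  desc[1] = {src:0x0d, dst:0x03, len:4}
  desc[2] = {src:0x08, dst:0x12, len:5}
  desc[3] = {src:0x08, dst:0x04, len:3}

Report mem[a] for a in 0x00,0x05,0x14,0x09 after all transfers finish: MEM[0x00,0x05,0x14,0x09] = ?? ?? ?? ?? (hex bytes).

MEM[0x00,0x05,0x14,0x09] = 54 a9 70 a9

D0: mem[0x06..0x09] <- [fb 20 a0 a9]
D1: mem[0x03..0x06] <- [7b 9c 0e 84]
D2: mem[0x12..0x16] <- [a0 a9 70 a4 4e]
D3: mem[0x04..0x06] <- [a0 a9 70]
query mem[0x00]=0x54, mem[0x05]=0xa9, mem[0x14]=0x70, mem[0x09]=0xa9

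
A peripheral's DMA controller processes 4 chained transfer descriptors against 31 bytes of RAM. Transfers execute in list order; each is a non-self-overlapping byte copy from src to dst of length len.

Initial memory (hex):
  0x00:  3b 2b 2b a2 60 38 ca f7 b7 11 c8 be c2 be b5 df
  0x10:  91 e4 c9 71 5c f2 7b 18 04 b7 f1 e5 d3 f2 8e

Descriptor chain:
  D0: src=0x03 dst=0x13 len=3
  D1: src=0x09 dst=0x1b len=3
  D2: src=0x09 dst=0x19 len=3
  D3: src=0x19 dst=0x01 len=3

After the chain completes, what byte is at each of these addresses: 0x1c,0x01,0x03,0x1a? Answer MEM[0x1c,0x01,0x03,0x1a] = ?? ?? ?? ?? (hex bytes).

D0: mem[0x13..0x15] <- [a2 60 38]
D1: mem[0x1b..0x1d] <- [11 c8 be]
D2: mem[0x19..0x1b] <- [11 c8 be]
D3: mem[0x01..0x03] <- [11 c8 be]
query mem[0x1c]=0xc8, mem[0x01]=0x11, mem[0x03]=0xbe, mem[0x1a]=0xc8

MEM[0x1c,0x01,0x03,0x1a] = c8 11 be c8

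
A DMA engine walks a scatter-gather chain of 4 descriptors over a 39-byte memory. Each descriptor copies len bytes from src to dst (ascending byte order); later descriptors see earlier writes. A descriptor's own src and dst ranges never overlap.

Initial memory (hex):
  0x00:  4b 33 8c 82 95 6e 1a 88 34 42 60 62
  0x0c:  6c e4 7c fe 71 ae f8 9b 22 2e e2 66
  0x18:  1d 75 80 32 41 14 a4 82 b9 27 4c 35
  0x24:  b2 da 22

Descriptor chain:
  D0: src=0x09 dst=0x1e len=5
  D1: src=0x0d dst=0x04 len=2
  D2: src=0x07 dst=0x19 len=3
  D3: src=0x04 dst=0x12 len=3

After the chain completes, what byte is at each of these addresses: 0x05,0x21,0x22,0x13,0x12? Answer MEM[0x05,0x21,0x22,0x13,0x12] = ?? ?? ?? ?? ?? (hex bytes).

D0: mem[0x1e..0x22] <- [42 60 62 6c e4]
D1: mem[0x04..0x05] <- [e4 7c]
D2: mem[0x19..0x1b] <- [88 34 42]
D3: mem[0x12..0x14] <- [e4 7c 1a]
query mem[0x05]=0x7c, mem[0x21]=0x6c, mem[0x22]=0xe4, mem[0x13]=0x7c, mem[0x12]=0xe4

MEM[0x05,0x21,0x22,0x13,0x12] = 7c 6c e4 7c e4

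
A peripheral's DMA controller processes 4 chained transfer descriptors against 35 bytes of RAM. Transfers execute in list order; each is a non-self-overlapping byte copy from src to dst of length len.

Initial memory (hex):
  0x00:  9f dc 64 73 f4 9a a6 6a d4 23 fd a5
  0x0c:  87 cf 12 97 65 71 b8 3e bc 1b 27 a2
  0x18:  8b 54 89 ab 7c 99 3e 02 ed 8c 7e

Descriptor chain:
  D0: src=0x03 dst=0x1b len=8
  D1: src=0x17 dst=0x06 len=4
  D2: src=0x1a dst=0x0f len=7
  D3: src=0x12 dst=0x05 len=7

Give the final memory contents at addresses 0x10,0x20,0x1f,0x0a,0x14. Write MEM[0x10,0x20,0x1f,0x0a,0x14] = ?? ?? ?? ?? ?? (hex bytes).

MEM[0x10,0x20,0x1f,0x0a,0x14] = 73 d4 6a a2 6a

  after D0: wrote 8B at 0x1b = 73f49aa66ad423fd
  after D1: wrote 4B at 0x06 = a28b5489
  after D2: wrote 7B at 0x0f = 8973f49aa66ad4
  after D3: wrote 7B at 0x05 = 9aa66ad427a28b
query mem[0x10]=0x73, mem[0x20]=0xd4, mem[0x1f]=0x6a, mem[0x0a]=0xa2, mem[0x14]=0x6a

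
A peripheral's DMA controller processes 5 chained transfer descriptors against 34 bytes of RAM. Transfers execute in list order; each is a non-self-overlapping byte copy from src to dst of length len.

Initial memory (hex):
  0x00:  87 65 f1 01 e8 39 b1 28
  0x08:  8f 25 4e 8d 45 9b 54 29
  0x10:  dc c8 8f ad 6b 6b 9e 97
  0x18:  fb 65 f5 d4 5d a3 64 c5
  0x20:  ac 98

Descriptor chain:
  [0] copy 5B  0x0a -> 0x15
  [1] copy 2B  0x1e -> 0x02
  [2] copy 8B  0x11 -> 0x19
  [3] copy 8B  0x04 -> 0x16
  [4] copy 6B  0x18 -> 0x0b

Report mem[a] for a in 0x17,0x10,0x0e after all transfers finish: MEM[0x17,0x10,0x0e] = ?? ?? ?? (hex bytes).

D0: mem[0x15..0x19] <- [4e 8d 45 9b 54]
D1: mem[0x02..0x03] <- [64 c5]
D2: mem[0x19..0x20] <- [c8 8f ad 6b 4e 8d 45 9b]
D3: mem[0x16..0x1d] <- [e8 39 b1 28 8f 25 4e 8d]
D4: mem[0x0b..0x10] <- [b1 28 8f 25 4e 8d]
query mem[0x17]=0x39, mem[0x10]=0x8d, mem[0x0e]=0x25

MEM[0x17,0x10,0x0e] = 39 8d 25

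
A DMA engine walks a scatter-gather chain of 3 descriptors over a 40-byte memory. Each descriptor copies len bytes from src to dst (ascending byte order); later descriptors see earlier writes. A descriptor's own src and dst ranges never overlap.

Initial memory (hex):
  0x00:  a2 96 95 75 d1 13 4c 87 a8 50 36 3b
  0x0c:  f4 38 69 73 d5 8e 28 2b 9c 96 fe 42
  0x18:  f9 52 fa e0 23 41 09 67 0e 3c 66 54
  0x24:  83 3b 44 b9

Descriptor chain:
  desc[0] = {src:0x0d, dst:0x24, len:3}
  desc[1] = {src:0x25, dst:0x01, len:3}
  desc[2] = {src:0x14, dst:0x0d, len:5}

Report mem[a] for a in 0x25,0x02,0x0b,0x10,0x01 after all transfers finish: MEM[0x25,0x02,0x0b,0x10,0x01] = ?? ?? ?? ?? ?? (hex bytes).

MEM[0x25,0x02,0x0b,0x10,0x01] = 69 73 3b 42 69

[0] 0x0d->0x24 len=3 : 38 69 73
[1] 0x25->0x01 len=3 : 69 73 b9
[2] 0x14->0x0d len=5 : 9c 96 fe 42 f9
query mem[0x25]=0x69, mem[0x02]=0x73, mem[0x0b]=0x3b, mem[0x10]=0x42, mem[0x01]=0x69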